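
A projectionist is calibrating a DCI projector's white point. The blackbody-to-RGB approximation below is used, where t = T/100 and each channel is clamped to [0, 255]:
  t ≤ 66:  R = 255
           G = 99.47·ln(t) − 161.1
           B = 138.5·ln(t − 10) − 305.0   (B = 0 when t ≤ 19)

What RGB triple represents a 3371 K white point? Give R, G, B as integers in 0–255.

R=255, G=189, B=133

t = 3371/100 = 33.71; the t ≤ 66 branch applies.
R = 255 by definition for t ≤ 66.
G = 99.47·ln 33.71 − 161.1 = 99.47·3.5178 − 161.1 = 188.815.
B = 138.5·ln(33.71 − 10) − 305.0 = 138.5·ln 23.71 − 305.0 = 138.5·3.1659 − 305.0 = 133.477.
Rounded: (255, 189, 133).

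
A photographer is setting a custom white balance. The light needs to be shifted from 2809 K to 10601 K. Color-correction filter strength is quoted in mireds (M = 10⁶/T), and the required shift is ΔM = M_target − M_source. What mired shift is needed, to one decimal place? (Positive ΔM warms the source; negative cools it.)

M_source = 10⁶/2809 = 355.999; M_target = 10⁶/10601 = 94.331.
ΔM = 94.331 − 355.999 = -261.668 → -261.7 mireds, a cooling shift.

-261.7 mireds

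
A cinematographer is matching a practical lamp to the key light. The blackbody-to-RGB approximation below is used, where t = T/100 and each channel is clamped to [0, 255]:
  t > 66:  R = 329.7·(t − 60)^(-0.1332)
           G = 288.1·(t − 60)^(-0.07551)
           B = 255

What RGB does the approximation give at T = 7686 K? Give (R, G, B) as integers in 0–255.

t = 7686/100 = 76.86; the t > 66 branch applies.
R = 329.7·(76.86 − 60)^(-0.1332) = 329.7·16.86^(-0.1332) = 329.7·0.68641 = 226.309.
G = 288.1·(76.86 − 60)^(-0.07551) = 288.1·16.86^(-0.07551) = 288.1·0.80790 = 232.757.
B = 255 by definition for t > 66.
Rounded: (226, 233, 255).

(226, 233, 255)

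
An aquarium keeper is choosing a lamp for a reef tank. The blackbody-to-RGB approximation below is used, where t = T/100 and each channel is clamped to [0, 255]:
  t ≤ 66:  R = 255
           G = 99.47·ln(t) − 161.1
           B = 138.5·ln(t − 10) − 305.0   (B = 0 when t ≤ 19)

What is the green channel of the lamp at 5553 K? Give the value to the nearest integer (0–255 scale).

238

t = 5553/100 = 55.53; the t ≤ 66 branch applies.
G = 99.47·ln 55.53 − 161.1 = 99.47·4.0169 − 161.1 = 238.463.
Rounded: 238.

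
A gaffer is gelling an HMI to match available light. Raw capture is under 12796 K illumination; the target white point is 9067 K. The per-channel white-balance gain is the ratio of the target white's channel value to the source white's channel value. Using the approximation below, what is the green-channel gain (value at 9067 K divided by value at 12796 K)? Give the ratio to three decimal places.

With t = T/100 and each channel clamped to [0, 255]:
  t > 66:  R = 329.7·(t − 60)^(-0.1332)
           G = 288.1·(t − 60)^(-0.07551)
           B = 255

At 12796 K (t = 127.96):
  G = 288.1·(127.96 − 60)^(-0.07551) = 288.1·67.96^(-0.07551) = 288.1·0.72719 = 209.503.
At 9067 K (t = 90.67):
  G = 288.1·(90.67 − 60)^(-0.07551) = 288.1·30.67^(-0.07551) = 288.1·0.77222 = 222.475.
Gain = 222.475 / 209.503 = 1.0619 → 1.062.

1.062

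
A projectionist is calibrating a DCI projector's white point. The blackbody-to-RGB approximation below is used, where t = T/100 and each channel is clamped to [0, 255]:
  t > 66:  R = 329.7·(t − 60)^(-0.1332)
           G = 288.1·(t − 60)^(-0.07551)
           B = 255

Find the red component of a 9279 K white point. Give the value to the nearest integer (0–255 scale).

t = 9279/100 = 92.79; the t > 66 branch applies.
R = 329.7·(92.79 − 60)^(-0.1332) = 329.7·32.79^(-0.1332) = 329.7·0.62821 = 207.120.
Rounded: 207.

207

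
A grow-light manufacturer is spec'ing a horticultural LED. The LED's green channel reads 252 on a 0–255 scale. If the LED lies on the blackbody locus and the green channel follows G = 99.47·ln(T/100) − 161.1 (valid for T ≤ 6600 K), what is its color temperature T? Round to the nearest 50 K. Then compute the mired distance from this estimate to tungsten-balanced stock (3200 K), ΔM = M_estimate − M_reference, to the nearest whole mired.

ln t = (252 + 161.1) / 99.47 = 4.1530.
t = e^4.1530 = 63.625.
T = 100·t = 6363 K → 6350 K to the nearest 50 K.
M_estimate = 10⁶/6350 = 157.48; M_reference = 10⁶/3200 = 312.50.
ΔM = 157.48 − 312.50 = -155.02 → -155 mireds.

-155 mireds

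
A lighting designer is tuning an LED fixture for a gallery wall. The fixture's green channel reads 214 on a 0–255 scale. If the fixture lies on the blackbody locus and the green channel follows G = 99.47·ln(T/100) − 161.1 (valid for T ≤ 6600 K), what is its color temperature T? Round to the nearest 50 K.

ln t = (214 + 161.1) / 99.47 = 3.7710.
t = e^3.7710 = 43.423.
T = 100·t = 4342 K → 4350 K to the nearest 50 K.

4350 K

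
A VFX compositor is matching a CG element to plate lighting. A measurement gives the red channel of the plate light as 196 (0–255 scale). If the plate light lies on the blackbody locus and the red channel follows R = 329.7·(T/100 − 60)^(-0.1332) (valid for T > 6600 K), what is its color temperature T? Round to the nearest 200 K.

(t − 60)^(-0.1332) = 196/329.7 = 0.59448.
t − 60 = 0.59448^(1/-0.1332) = 0.59448^(-7.508) = 49.621, so t = 109.621.
T = 100·t = 10962 K → 11000 K to the nearest 200 K.

11000 K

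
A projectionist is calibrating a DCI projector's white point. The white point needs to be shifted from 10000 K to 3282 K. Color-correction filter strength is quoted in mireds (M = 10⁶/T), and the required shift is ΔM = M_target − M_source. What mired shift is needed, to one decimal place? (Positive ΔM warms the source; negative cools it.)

+204.7 mireds

M_source = 10⁶/10000 = 100.000; M_target = 10⁶/3282 = 304.692.
ΔM = 304.692 − 100.000 = 204.692 → +204.7 mireds, a warming shift.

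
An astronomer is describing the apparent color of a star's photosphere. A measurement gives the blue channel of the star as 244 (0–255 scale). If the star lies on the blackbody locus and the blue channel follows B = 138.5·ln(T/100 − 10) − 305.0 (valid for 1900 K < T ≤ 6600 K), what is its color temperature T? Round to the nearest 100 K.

6300 K

ln(t − 10) = (244 + 305.0) / 138.5 = 3.9639.
t − 10 = e^3.9639 = 52.662, so t = 62.662.
T = 100·t = 6266 K → 6300 K to the nearest 100 K.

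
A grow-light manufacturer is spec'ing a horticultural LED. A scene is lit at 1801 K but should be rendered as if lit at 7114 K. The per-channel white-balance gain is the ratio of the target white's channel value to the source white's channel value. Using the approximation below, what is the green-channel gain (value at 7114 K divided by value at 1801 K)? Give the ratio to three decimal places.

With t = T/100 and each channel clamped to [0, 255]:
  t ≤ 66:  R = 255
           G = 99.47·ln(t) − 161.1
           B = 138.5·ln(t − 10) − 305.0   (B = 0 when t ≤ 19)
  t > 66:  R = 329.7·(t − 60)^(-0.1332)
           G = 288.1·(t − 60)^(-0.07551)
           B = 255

At 1801 K (t = 18.01):
  G = 99.47·ln 18.01 − 161.1 = 99.47·2.8909 − 161.1 = 126.461.
At 7114 K (t = 71.14):
  G = 288.1·(71.14 − 60)^(-0.07551) = 288.1·11.14^(-0.07551) = 288.1·0.83358 = 240.156.
Gain = 240.156 / 126.461 = 1.8991 → 1.899.

1.899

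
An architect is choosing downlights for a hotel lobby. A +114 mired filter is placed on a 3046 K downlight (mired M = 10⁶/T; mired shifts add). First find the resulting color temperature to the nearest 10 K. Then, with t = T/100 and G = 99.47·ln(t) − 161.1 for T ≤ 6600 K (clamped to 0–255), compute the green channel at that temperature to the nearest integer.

149

M_in = 10⁶/3046 = 328.30; M_out = 328.30 + (+114) = 442.30.
T_out = 10⁶/442.30 = 2260.9 K → 2260 K; t = 22.6.
G = 99.47·ln 22.6 − 161.1 = 99.47·3.1179 − 161.1 = 149.042.
Rounded: 149.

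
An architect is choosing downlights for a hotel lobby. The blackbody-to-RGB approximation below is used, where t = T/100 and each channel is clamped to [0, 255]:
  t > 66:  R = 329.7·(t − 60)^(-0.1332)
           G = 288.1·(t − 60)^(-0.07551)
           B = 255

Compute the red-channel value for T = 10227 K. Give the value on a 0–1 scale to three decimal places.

0.785

t = 10227/100 = 102.27; the t > 66 branch applies.
R = 329.7·(102.27 − 60)^(-0.1332) = 329.7·42.27^(-0.1332) = 329.7·0.60731 = 200.231.
On a 0–1 scale: 200.231/255 = 0.7852 → 0.785.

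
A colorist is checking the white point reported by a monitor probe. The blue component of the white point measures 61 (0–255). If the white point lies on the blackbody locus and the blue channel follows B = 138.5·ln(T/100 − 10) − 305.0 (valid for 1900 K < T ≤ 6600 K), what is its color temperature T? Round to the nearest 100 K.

ln(t − 10) = (61 + 305.0) / 138.5 = 2.6426.
t − 10 = e^2.6426 = 14.050, so t = 24.050.
T = 100·t = 2405 K → 2400 K to the nearest 100 K.

2400 K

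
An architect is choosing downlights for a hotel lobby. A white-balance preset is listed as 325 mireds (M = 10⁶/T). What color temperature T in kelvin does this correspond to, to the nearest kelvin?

3077 K

T = 10⁶ / 325 = 3076.92 K → 3077 K.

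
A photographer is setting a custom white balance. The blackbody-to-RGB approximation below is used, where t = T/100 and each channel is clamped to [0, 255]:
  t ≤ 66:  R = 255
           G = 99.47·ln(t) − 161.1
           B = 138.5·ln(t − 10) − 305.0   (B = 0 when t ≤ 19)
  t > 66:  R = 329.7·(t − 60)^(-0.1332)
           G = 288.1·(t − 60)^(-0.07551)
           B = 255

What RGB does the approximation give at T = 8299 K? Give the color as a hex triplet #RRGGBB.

t = 8299/100 = 82.99; the t > 66 branch applies.
R = 329.7·(82.99 − 60)^(-0.1332) = 329.7·22.99^(-0.1332) = 329.7·0.65863 = 217.151.
G = 288.1·(82.99 − 60)^(-0.07551) = 288.1·22.99^(-0.07551) = 288.1·0.78921 = 227.370.
B = 255 by definition for t > 66.
Rounded: (217, 227, 255).
In hex: #D9E3FF.

#D9E3FF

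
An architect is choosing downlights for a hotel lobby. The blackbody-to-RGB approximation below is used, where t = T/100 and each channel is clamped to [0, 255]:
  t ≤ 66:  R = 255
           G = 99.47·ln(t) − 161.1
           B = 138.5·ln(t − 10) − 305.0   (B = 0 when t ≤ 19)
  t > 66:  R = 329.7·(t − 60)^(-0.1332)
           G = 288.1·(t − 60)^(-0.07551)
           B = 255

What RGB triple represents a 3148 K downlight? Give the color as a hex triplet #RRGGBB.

t = 3148/100 = 31.48; the t ≤ 66 branch applies.
R = 255 by definition for t ≤ 66.
G = 99.47·ln 31.48 − 161.1 = 99.47·3.4494 − 161.1 = 182.007.
B = 138.5·ln(31.48 − 10) − 305.0 = 138.5·ln 21.48 − 305.0 = 138.5·3.0671 − 305.0 = 119.796.
Rounded: (255, 182, 120).
In hex: #FFB678.

#FFB678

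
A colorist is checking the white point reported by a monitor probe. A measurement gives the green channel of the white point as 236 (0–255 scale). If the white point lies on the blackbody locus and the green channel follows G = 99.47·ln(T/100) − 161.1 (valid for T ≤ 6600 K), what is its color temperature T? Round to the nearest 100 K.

5400 K

ln t = (236 + 161.1) / 99.47 = 3.9922.
t = e^3.9922 = 54.172.
T = 100·t = 5417 K → 5400 K to the nearest 100 K.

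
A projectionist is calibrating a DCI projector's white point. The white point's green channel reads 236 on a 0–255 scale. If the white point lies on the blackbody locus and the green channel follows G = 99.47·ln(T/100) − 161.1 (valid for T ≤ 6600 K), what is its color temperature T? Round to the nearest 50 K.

ln t = (236 + 161.1) / 99.47 = 3.9922.
t = e^3.9922 = 54.172.
T = 100·t = 5417 K → 5400 K to the nearest 50 K.

5400 K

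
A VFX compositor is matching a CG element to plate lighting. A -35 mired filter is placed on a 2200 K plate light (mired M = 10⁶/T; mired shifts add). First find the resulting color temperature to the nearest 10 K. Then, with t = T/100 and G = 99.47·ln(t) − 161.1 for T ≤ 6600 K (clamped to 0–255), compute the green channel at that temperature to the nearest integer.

M_in = 10⁶/2200 = 454.55; M_out = 454.55 + (-35) = 419.55.
T_out = 10⁶/419.55 = 2383.5 K → 2380 K; t = 23.8.
G = 99.47·ln 23.8 − 161.1 = 99.47·3.1697 − 161.1 = 154.189.
Rounded: 154.

154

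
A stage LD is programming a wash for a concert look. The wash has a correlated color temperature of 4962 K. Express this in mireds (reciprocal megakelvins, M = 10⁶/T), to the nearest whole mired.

M = 10⁶ / 4962 = 201.532 → 202 mireds.

202 mireds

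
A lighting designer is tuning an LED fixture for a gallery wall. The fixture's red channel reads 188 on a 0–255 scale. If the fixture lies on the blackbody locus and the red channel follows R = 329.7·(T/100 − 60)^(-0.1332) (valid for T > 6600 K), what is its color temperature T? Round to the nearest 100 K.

(t − 60)^(-0.1332) = 188/329.7 = 0.57022.
t − 60 = 0.57022^(1/-0.1332) = 0.57022^(-7.508) = 67.848, so t = 127.848.
T = 100·t = 12785 K → 12800 K to the nearest 100 K.

12800 K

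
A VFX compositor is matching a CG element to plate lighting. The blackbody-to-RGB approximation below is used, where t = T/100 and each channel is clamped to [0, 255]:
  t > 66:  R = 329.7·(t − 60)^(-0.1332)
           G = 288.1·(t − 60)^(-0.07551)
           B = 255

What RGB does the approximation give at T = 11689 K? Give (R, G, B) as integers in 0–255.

t = 11689/100 = 116.89; the t > 66 branch applies.
R = 329.7·(116.89 − 60)^(-0.1332) = 329.7·56.89^(-0.1332) = 329.7·0.58375 = 192.463.
G = 288.1·(116.89 − 60)^(-0.07551) = 288.1·56.89^(-0.07551) = 288.1·0.73702 = 212.334.
B = 255 by definition for t > 66.
Rounded: (192, 212, 255).

(192, 212, 255)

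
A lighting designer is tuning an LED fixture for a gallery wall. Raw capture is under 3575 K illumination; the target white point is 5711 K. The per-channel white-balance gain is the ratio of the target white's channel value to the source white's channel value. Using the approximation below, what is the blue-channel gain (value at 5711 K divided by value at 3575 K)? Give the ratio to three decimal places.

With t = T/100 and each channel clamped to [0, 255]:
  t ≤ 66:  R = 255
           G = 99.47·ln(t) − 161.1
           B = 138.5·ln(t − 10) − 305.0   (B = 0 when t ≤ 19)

At 3575 K (t = 35.75):
  B = 138.5·ln(35.75 − 10) − 305.0 = 138.5·ln 25.75 − 305.0 = 138.5·3.2484 − 305.0 = 144.908.
At 5711 K (t = 57.11):
  B = 138.5·ln(57.11 − 10) − 305.0 = 138.5·ln 47.11 − 305.0 = 138.5·3.8525 − 305.0 = 228.569.
Gain = 228.569 / 144.908 = 1.5773 → 1.577.

1.577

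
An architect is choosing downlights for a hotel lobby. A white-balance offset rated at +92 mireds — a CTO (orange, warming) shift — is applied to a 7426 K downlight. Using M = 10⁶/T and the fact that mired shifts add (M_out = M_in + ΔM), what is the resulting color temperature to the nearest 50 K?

4400 K

M_in = 10⁶/7426 = 134.66 mireds.
M_out = 134.66 + (+92) = 226.66 mireds.
T_out = 10⁶/226.66 = 4411.9 K → 4400 K.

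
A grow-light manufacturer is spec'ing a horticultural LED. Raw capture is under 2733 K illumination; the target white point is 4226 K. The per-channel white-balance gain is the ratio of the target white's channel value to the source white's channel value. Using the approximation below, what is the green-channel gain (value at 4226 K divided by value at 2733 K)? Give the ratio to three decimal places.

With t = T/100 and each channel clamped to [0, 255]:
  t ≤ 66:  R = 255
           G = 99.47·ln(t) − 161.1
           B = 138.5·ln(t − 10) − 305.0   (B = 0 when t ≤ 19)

1.258

At 2733 K (t = 27.33):
  G = 99.47·ln 27.33 − 161.1 = 99.47·3.3080 − 161.1 = 167.945.
At 4226 K (t = 42.26):
  G = 99.47·ln 42.26 − 161.1 = 99.47·3.7438 − 161.1 = 211.300.
Gain = 211.300 / 167.945 = 1.2581 → 1.258.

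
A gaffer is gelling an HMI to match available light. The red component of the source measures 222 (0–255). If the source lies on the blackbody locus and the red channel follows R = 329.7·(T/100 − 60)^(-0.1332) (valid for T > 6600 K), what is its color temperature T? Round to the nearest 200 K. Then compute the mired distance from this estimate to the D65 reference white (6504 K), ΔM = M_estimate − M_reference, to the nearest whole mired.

-29 mireds

(t − 60)^(-0.1332) = 222/329.7 = 0.67334.
t − 60 = 0.67334^(1/-0.1332) = 0.67334^(-7.508) = 19.478, so t = 79.478.
T = 100·t = 7948 K → 8000 K to the nearest 200 K.
M_estimate = 10⁶/8000 = 125.00; M_reference = 10⁶/6504 = 153.75.
ΔM = 125.00 − 153.75 = -28.75 → -29 mireds.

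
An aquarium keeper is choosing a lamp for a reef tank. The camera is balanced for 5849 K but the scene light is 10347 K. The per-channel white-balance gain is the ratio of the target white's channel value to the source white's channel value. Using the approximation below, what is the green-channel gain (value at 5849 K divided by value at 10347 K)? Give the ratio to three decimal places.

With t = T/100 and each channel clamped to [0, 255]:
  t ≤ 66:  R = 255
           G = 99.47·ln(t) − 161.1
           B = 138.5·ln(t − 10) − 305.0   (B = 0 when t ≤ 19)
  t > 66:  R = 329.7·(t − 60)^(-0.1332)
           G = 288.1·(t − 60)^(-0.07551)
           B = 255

At 10347 K (t = 103.47):
  G = 288.1·(103.47 − 60)^(-0.07551) = 288.1·43.47^(-0.07551) = 288.1·0.75214 = 216.692.
At 5849 K (t = 58.49):
  G = 99.47·ln 58.49 − 161.1 = 99.47·4.0689 − 161.1 = 243.629.
Gain = 243.629 / 216.692 = 1.1243 → 1.124.

1.124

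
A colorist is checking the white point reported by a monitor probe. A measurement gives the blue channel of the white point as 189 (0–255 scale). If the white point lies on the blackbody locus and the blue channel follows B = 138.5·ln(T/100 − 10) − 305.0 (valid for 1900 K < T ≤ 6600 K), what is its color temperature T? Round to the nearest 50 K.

4550 K

ln(t − 10) = (189 + 305.0) / 138.5 = 3.5668.
t − 10 = e^3.5668 = 35.403, so t = 45.403.
T = 100·t = 4540 K → 4550 K to the nearest 50 K.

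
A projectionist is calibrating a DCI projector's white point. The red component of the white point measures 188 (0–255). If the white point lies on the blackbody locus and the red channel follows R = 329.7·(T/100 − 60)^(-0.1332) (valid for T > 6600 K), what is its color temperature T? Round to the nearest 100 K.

12800 K

(t − 60)^(-0.1332) = 188/329.7 = 0.57022.
t − 60 = 0.57022^(1/-0.1332) = 0.57022^(-7.508) = 67.848, so t = 127.848.
T = 100·t = 12785 K → 12800 K to the nearest 100 K.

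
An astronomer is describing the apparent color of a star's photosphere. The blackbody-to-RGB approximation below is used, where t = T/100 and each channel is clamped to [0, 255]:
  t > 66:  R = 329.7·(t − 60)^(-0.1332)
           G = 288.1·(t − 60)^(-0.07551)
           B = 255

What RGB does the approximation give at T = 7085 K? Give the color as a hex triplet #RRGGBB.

t = 7085/100 = 70.85; the t > 66 branch applies.
R = 329.7·(70.85 − 60)^(-0.1332) = 329.7·10.85^(-0.1332) = 329.7·0.72792 = 239.994.
G = 288.1·(70.85 − 60)^(-0.07551) = 288.1·10.85^(-0.07551) = 288.1·0.83525 = 240.635.
B = 255 by definition for t > 66.
Rounded: (240, 241, 255).
In hex: #F0F1FF.

#F0F1FF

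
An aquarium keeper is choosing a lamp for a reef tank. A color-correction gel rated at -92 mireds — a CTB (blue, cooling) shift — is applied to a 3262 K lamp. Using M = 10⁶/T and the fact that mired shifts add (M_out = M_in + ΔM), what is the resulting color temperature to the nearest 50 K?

M_in = 10⁶/3262 = 306.56 mireds.
M_out = 306.56 + (-92) = 214.56 mireds.
T_out = 10⁶/214.56 = 4660.7 K → 4650 K.

4650 K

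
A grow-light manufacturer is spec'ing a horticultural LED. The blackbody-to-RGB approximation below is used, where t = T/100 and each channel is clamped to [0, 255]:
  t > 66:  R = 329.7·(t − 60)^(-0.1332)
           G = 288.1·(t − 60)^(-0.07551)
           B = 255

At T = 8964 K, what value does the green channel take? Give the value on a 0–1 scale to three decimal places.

0.875

t = 8964/100 = 89.64; the t > 66 branch applies.
G = 288.1·(89.64 − 60)^(-0.07551) = 288.1·29.64^(-0.07551) = 288.1·0.77421 = 223.050.
On a 0–1 scale: 223.050/255 = 0.8747 → 0.875.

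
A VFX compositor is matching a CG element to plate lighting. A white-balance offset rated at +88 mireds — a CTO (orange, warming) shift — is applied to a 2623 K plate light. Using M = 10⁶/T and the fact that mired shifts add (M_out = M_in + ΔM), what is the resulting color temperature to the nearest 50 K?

M_in = 10⁶/2623 = 381.24 mireds.
M_out = 381.24 + (+88) = 469.24 mireds.
T_out = 10⁶/469.24 = 2131.1 K → 2150 K.

2150 K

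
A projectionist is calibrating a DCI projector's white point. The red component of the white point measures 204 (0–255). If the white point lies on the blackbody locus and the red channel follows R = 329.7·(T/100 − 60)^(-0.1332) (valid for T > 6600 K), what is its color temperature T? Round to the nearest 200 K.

(t − 60)^(-0.1332) = 204/329.7 = 0.61874.
t − 60 = 0.61874^(1/-0.1332) = 0.61874^(-7.508) = 36.748, so t = 96.748.
T = 100·t = 9675 K → 9600 K to the nearest 200 K.

9600 K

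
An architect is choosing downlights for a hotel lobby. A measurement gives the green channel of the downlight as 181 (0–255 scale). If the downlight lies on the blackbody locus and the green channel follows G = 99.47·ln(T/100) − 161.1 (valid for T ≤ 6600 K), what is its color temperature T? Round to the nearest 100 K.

ln t = (181 + 161.1) / 99.47 = 3.4392.
t = e^3.4392 = 31.163.
T = 100·t = 3116 K → 3100 K to the nearest 100 K.

3100 K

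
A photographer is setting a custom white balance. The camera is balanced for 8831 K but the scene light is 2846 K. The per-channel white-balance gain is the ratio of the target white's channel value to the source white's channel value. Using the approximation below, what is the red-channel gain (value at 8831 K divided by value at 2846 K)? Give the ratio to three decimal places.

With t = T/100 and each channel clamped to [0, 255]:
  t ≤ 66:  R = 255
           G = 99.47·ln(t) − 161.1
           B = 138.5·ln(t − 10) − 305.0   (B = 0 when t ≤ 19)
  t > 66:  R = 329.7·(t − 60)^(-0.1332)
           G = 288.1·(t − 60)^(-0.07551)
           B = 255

0.828

At 2846 K (t = 28.46):
  R = 255 by definition for t ≤ 66.
At 8831 K (t = 88.31):
  R = 329.7·(88.31 − 60)^(-0.1332) = 329.7·28.31^(-0.1332) = 329.7·0.64062 = 211.213.
Gain = 211.213 / 255.000 = 0.8283 → 0.828.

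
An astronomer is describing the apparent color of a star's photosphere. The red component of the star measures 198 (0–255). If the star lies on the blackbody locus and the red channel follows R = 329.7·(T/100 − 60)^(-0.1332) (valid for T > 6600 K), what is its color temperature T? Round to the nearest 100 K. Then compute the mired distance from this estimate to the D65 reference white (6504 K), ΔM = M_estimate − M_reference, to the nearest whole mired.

(t − 60)^(-0.1332) = 198/329.7 = 0.60055.
t − 60 = 0.60055^(1/-0.1332) = 0.60055^(-7.508) = 45.980, so t = 105.980.
T = 100·t = 10598 K → 10600 K to the nearest 100 K.
M_estimate = 10⁶/10600 = 94.34; M_reference = 10⁶/6504 = 153.75.
ΔM = 94.34 − 153.75 = -59.41 → -59 mireds.

-59 mireds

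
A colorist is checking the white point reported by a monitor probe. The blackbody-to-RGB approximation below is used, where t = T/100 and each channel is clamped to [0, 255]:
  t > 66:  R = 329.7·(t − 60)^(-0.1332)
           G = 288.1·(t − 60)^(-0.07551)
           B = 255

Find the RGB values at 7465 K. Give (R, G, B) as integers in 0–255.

t = 7465/100 = 74.65; the t > 66 branch applies.
R = 329.7·(74.65 − 60)^(-0.1332) = 329.7·14.65^(-0.1332) = 329.7·0.69938 = 230.584.
G = 288.1·(74.65 − 60)^(-0.07551) = 288.1·14.65^(-0.07551) = 288.1·0.81652 = 235.240.
B = 255 by definition for t > 66.
Rounded: (231, 235, 255).

(231, 235, 255)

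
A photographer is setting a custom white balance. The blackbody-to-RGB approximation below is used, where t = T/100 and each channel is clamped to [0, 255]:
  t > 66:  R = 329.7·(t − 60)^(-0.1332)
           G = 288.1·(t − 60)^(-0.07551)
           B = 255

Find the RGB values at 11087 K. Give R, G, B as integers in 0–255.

t = 11087/100 = 110.87; the t > 66 branch applies.
R = 329.7·(110.87 − 60)^(-0.1332) = 329.7·50.87^(-0.1332) = 329.7·0.59251 = 195.352.
G = 288.1·(110.87 − 60)^(-0.07551) = 288.1·50.87^(-0.07551) = 288.1·0.74327 = 214.135.
B = 255 by definition for t > 66.
Rounded: (195, 214, 255).

R=195, G=214, B=255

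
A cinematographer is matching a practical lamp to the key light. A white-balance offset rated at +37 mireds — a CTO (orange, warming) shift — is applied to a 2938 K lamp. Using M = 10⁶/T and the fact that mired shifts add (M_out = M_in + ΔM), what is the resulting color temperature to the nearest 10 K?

M_in = 10⁶/2938 = 340.37 mireds.
M_out = 340.37 + (+37) = 377.37 mireds.
T_out = 10⁶/377.37 = 2649.9 K → 2650 K.

2650 K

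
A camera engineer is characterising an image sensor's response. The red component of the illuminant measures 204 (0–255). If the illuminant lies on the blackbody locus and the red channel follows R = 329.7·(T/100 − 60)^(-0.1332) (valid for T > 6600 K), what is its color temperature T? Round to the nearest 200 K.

9600 K

(t − 60)^(-0.1332) = 204/329.7 = 0.61874.
t − 60 = 0.61874^(1/-0.1332) = 0.61874^(-7.508) = 36.748, so t = 96.748.
T = 100·t = 9675 K → 9600 K to the nearest 200 K.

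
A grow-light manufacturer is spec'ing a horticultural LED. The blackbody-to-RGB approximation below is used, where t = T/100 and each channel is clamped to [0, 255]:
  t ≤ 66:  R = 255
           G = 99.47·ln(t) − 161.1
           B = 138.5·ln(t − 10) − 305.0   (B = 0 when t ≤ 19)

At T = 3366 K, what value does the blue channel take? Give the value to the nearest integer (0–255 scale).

133

t = 3366/100 = 33.66; the t ≤ 66 branch applies.
B = 138.5·ln(33.66 − 10) − 305.0 = 138.5·ln 23.66 − 305.0 = 138.5·3.1638 − 305.0 = 133.184.
Rounded: 133.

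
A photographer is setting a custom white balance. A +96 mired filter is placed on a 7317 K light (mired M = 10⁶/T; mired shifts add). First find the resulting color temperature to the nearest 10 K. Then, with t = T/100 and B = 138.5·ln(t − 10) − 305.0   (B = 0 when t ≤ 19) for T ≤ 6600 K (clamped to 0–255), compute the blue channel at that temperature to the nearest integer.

179

M_in = 10⁶/7317 = 136.67; M_out = 136.67 + (+96) = 232.67.
T_out = 10⁶/232.67 = 4298.0 K → 4300 K; t = 43.
B = 138.5·ln(43 − 10) − 305.0 = 138.5·ln 33 − 305.0 = 138.5·3.4965 − 305.0 = 179.266.
Rounded: 179.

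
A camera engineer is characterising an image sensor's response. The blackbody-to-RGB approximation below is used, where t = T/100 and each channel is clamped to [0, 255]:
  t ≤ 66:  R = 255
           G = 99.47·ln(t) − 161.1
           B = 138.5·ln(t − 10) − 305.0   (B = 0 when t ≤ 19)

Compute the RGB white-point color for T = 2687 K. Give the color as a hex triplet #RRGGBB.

t = 2687/100 = 26.87; the t ≤ 66 branch applies.
R = 255 by definition for t ≤ 66.
G = 99.47·ln 26.87 − 161.1 = 99.47·3.2910 − 161.1 = 166.257.
B = 138.5·ln(26.87 − 10) − 305.0 = 138.5·ln 16.87 − 305.0 = 138.5·2.8255 − 305.0 = 86.337.
Rounded: (255, 166, 86).
In hex: #FFA656.

#FFA656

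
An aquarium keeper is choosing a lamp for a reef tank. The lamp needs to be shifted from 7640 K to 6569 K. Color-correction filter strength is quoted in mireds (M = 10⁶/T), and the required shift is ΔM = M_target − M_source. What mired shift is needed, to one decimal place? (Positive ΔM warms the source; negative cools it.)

M_source = 10⁶/7640 = 130.890; M_target = 10⁶/6569 = 152.230.
ΔM = 152.230 − 130.890 = 21.340 → +21.3 mireds, a warming shift.

+21.3 mireds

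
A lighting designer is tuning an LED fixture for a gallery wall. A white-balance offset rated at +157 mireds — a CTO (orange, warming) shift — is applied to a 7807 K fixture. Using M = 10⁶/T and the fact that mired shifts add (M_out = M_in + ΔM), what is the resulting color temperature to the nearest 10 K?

M_in = 10⁶/7807 = 128.09 mireds.
M_out = 128.09 + (+157) = 285.09 mireds.
T_out = 10⁶/285.09 = 3507.7 K → 3510 K.

3510 K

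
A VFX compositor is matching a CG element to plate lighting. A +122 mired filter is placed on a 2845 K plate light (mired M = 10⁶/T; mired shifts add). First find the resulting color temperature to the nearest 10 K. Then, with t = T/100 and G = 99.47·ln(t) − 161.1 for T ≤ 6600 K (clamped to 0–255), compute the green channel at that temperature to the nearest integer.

M_in = 10⁶/2845 = 351.49; M_out = 351.49 + (+122) = 473.49.
T_out = 10⁶/473.49 = 2112.0 K → 2110 K; t = 21.1.
G = 99.47·ln 21.1 − 161.1 = 99.47·3.0493 − 161.1 = 142.211.
Rounded: 142.

142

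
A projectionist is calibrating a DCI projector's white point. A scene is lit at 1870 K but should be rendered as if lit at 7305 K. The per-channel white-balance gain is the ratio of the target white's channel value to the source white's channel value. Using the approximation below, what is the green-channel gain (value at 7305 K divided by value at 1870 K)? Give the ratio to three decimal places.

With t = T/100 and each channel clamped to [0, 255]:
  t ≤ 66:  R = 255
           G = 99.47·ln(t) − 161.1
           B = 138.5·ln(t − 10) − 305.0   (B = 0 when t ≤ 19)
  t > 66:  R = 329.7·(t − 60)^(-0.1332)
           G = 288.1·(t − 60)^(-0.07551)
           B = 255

At 1870 K (t = 18.7):
  G = 99.47·ln 18.7 − 161.1 = 99.47·2.9285 − 161.1 = 130.200.
At 7305 K (t = 73.05):
  G = 288.1·(73.05 − 60)^(-0.07551) = 288.1·13.05^(-0.07551) = 288.1·0.82368 = 237.303.
Gain = 237.303 / 130.200 = 1.8226 → 1.823.

1.823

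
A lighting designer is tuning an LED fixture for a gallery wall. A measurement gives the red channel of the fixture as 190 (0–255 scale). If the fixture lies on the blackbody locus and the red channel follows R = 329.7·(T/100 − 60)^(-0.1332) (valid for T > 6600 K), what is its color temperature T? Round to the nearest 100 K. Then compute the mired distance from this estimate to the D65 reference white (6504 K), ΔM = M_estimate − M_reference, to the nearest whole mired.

(t − 60)^(-0.1332) = 190/329.7 = 0.57628.
t − 60 = 0.57628^(1/-0.1332) = 0.57628^(-7.508) = 62.667, so t = 122.667.
T = 100·t = 12267 K → 12300 K to the nearest 100 K.
M_estimate = 10⁶/12300 = 81.30; M_reference = 10⁶/6504 = 153.75.
ΔM = 81.30 − 153.75 = -72.45 → -72 mireds.

-72 mireds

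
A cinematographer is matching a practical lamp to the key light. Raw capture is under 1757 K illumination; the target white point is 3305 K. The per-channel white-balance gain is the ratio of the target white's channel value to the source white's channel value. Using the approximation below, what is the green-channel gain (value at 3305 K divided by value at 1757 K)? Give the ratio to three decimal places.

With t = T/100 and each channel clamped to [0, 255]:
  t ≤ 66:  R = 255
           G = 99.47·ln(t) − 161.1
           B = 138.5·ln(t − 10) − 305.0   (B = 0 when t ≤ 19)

At 1757 K (t = 17.57):
  G = 99.47·ln 17.57 − 161.1 = 99.47·2.8662 − 161.1 = 124.000.
At 3305 K (t = 33.05):
  G = 99.47·ln 33.05 − 161.1 = 99.47·3.4980 − 161.1 = 186.848.
Gain = 186.848 / 124.000 = 1.5068 → 1.507.

1.507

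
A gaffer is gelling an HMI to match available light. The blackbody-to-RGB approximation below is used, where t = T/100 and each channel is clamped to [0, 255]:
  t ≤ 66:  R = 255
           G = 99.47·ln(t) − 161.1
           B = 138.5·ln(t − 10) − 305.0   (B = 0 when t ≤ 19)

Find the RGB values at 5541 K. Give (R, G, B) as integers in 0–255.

(255, 238, 223)

t = 5541/100 = 55.41; the t ≤ 66 branch applies.
R = 255 by definition for t ≤ 66.
G = 99.47·ln 55.41 − 161.1 = 99.47·4.0148 − 161.1 = 238.248.
B = 138.5·ln(55.41 − 10) − 305.0 = 138.5·ln 45.41 − 305.0 = 138.5·3.8157 − 305.0 = 223.479.
Rounded: (255, 238, 223).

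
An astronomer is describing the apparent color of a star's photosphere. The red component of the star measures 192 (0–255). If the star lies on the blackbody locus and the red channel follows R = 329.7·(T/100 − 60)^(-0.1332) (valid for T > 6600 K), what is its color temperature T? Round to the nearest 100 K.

11800 K

(t − 60)^(-0.1332) = 192/329.7 = 0.58235.
t − 60 = 0.58235^(1/-0.1332) = 0.58235^(-7.508) = 57.929, so t = 117.929.
T = 100·t = 11793 K → 11800 K to the nearest 100 K.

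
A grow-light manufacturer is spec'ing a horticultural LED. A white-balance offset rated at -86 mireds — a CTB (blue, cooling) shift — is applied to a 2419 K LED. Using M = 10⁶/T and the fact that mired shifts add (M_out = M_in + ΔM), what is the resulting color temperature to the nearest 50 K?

M_in = 10⁶/2419 = 413.39 mireds.
M_out = 413.39 + (-86) = 327.39 mireds.
T_out = 10⁶/327.39 = 3054.4 K → 3050 K.

3050 K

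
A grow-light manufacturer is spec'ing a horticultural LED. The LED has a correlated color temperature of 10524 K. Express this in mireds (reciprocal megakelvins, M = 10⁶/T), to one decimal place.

M = 10⁶ / 10524 = 95.021 → 95.0 mireds.

95.0 mireds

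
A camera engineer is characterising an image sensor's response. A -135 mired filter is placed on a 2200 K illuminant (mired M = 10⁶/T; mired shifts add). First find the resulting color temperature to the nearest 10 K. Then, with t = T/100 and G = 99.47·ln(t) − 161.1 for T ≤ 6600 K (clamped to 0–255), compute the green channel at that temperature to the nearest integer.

181

M_in = 10⁶/2200 = 454.55; M_out = 454.55 + (-135) = 319.55.
T_out = 10⁶/319.55 = 3129.4 K → 3130 K; t = 31.3.
G = 99.47·ln 31.3 − 161.1 = 99.47·3.4436 − 161.1 = 181.437.
Rounded: 181.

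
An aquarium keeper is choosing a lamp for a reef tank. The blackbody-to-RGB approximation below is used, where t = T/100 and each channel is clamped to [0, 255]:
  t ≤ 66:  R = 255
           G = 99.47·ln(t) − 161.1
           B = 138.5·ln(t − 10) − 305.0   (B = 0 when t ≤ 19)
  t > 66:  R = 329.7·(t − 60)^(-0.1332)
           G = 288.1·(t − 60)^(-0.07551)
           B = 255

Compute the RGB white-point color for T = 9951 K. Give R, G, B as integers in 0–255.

t = 9951/100 = 99.51; the t > 66 branch applies.
R = 329.7·(99.51 − 60)^(-0.1332) = 329.7·39.51^(-0.1332) = 329.7·0.61280 = 202.040.
G = 288.1·(99.51 − 60)^(-0.07551) = 288.1·39.51^(-0.07551) = 288.1·0.75759 = 218.261.
B = 255 by definition for t > 66.
Rounded: (202, 218, 255).

R=202, G=218, B=255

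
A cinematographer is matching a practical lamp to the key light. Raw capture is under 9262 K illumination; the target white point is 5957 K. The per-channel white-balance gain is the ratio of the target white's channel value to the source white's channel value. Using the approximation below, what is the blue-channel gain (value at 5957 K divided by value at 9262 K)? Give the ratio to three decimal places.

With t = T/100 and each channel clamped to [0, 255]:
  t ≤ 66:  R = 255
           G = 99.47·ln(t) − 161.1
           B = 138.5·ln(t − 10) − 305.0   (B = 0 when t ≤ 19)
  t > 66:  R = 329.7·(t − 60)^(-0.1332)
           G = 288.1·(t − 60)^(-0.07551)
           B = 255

At 9262 K (t = 92.62):
  B = 255 by definition for t > 66.
At 5957 K (t = 59.57):
  B = 138.5·ln(59.57 − 10) − 305.0 = 138.5·ln 49.57 − 305.0 = 138.5·3.9034 − 305.0 = 235.619.
Gain = 235.619 / 255.000 = 0.9240 → 0.924.

0.924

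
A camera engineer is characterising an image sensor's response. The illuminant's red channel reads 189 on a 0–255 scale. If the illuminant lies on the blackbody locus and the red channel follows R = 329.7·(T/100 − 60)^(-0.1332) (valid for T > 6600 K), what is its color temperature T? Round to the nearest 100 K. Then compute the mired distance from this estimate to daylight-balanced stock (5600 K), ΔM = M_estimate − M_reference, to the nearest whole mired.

(t − 60)^(-0.1332) = 189/329.7 = 0.57325.
t − 60 = 0.57325^(1/-0.1332) = 0.57325^(-7.508) = 65.199, so t = 125.199.
T = 100·t = 12520 K → 12500 K to the nearest 100 K.
M_estimate = 10⁶/12500 = 80.00; M_reference = 10⁶/5600 = 178.57.
ΔM = 80.00 − 178.57 = -98.57 → -99 mireds.

-99 mireds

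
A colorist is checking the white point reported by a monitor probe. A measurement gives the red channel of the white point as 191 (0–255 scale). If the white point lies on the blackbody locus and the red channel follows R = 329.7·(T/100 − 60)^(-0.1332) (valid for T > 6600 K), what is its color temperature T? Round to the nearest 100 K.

(t − 60)^(-0.1332) = 191/329.7 = 0.57931.
t − 60 = 0.57931^(1/-0.1332) = 0.57931^(-7.508) = 60.245, so t = 120.245.
T = 100·t = 12025 K → 12000 K to the nearest 100 K.

12000 K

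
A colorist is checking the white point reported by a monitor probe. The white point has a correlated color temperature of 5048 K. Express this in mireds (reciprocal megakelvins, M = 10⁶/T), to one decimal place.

198.1 mireds

M = 10⁶ / 5048 = 198.098 → 198.1 mireds.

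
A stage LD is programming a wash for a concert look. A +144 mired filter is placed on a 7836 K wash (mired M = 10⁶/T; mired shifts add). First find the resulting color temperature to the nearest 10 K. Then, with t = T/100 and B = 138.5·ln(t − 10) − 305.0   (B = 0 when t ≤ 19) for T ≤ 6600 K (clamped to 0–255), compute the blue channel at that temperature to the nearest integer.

150

M_in = 10⁶/7836 = 127.62; M_out = 127.62 + (+144) = 271.62.
T_out = 10⁶/271.62 = 3681.7 K → 3680 K; t = 36.8.
B = 138.5·ln(36.8 − 10) − 305.0 = 138.5·ln 26.8 − 305.0 = 138.5·3.2884 − 305.0 = 150.444.
Rounded: 150.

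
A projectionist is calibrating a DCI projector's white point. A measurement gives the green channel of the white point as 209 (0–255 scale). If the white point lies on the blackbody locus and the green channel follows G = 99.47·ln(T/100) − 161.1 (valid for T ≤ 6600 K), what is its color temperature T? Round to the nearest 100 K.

ln t = (209 + 161.1) / 99.47 = 3.7207.
t = e^3.7207 = 41.294.
T = 100·t = 4129 K → 4100 K to the nearest 100 K.

4100 K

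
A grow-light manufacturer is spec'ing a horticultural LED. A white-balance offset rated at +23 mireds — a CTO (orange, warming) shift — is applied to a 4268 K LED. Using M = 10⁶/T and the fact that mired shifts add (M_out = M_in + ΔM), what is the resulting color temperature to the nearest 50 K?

3900 K

M_in = 10⁶/4268 = 234.30 mireds.
M_out = 234.30 + (+23) = 257.30 mireds.
T_out = 10⁶/257.30 = 3886.5 K → 3900 K.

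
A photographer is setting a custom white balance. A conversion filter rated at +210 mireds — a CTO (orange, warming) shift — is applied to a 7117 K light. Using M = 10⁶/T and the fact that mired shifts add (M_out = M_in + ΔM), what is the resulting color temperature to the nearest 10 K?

2850 K

M_in = 10⁶/7117 = 140.51 mireds.
M_out = 140.51 + (+210) = 350.51 mireds.
T_out = 10⁶/350.51 = 2853.0 K → 2850 K.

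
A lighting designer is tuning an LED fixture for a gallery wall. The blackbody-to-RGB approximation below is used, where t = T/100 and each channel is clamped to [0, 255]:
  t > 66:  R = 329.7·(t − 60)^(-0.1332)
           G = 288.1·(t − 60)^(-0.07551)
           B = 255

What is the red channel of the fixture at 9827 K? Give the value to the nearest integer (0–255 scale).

203

t = 9827/100 = 98.27; the t > 66 branch applies.
R = 329.7·(98.27 − 60)^(-0.1332) = 329.7·38.27^(-0.1332) = 329.7·0.61541 = 202.900.
Rounded: 203.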